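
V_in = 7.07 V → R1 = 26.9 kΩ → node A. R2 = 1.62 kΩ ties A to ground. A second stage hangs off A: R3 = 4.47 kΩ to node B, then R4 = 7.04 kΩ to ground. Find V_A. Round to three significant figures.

Node A sees R2 in parallel with the series input of stage 2, R3 + R4 = 11.51 kΩ.
Effective lower resistance at A: R2 ‖ 11.51 = 1.420 kΩ.
So V_A = 7.07 × 0.05015 = 0.3545 V.

V_A ≈ 0.355 V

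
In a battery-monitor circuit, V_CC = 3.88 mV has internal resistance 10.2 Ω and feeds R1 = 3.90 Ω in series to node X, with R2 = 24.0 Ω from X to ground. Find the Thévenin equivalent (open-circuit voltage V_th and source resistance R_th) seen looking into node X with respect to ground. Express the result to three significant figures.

R1' = 10.2 + 3.90 = 14.10 Ω (source resistance + R1).
Open-circuit (no load on X): V_th = V_CC · R2/(R1' + R2) = 3.88 × 24.0/(14.10 + 24.0) = 2.444 mV.
With V_CC suppressed (replaced by a short), R_th = R1' ‖ R2 = (14.10 × 24.0)/(14.10 + 24.0) = 8.882 Ω.

V_th ≈ 2.44 mV, R_th ≈ 8.88 Ω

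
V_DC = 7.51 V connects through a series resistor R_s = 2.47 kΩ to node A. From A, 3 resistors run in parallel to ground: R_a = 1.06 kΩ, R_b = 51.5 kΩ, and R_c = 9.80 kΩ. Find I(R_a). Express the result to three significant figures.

I ≈ 1.95 mA

Parallel bank: R_p = 1/(1/1.06 + 1/51.5 + 1/9.80) = 0.9391 kΩ.
V_A = 7.51 × 0.9391/3.409 = 2.069 V.
Branch current I = V_A/R_a = 2.069/1.06 = 1.952 mA.
(Check via current divider: I_total = 2.203 mA; share G_k/ΣG = 0.8859 → same result.)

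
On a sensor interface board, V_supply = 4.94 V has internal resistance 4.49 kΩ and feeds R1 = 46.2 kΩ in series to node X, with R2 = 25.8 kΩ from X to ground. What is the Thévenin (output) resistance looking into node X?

R_th ≈ 17.1 kΩ

R1' = 4.49 + 46.2 = 50.69 kΩ (source resistance + R1).
Looking into X with the source shorted: R_th = R1'·R2/(R1'+R2) = 50.69 × 25.8/76.49 = 17.10 kΩ.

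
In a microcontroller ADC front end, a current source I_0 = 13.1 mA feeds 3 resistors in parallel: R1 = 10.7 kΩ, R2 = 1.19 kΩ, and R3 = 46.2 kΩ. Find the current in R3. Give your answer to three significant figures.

Conductances: ΣG = 1/10.7 + 1/1.19 + 1/46.2 = 0.9554 (1/kΩ).
Current divider: I(R3) = I_0 · G_k/ΣG = 13.1 × (0.02165/0.9554) = 13.1 × 0.02265 = 0.2968 mA.

I ≈ 0.297 mA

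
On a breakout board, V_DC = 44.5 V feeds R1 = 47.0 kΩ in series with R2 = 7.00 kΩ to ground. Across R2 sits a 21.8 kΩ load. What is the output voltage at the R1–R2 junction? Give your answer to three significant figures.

V_out ≈ 4.51 V

First combine the lower leg with the load: R2 ‖ R_L = 5.299 kΩ.
Now apply the divider: V_out = 44.5 × 0.1013 = 4.508 V.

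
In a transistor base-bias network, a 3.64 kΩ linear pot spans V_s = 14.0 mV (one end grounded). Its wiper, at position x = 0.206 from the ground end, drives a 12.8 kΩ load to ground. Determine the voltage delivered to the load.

The pot divides into 2.890 kΩ above the wiper and 0.7498 kΩ below.
R_L loads the lower segment: effective lower R = 0.7083 kΩ.
Then V_out = V_s · 0.7083/(2.890 + 0.7083) = 2.756 mV.

V_out ≈ 2.76 mV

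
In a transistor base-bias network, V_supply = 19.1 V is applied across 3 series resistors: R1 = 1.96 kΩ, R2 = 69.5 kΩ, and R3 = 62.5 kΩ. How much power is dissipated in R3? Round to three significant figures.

P ≈ 1.27 mW

Series current I = V_supply/ΣR = 19.1/134.0 = 0.1426 mA.
P(R3) = I²·R3 = (0.1426)² × 62.5 = 1.271 mW.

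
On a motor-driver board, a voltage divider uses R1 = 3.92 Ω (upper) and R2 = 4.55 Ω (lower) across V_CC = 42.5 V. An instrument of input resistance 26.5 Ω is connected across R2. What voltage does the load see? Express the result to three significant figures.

The load sits in parallel with R2, giving an effective lower resistance R2' = R2·R_L/(R2+R_L) = 3.883 Ω.
Voltage divider with the loaded lower leg: V_out = 42.5 × 3.883/(3.92 + 3.883) = 42.5 × 0.4976 = 21.15 V.

V_out ≈ 21.1 V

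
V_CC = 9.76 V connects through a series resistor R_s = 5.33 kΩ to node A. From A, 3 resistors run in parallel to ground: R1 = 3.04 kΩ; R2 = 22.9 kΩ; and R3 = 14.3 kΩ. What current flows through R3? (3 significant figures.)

I ≈ 0.203 mA

Equivalent of the parallel group: R_p = 2.260 kΩ.
V_A by voltage divider: V_A = 9.76 × 2.260/(5.33 + 2.260) = 2.906 V.
I(R3) = V_A / R3 = 2.906/14.3 = 0.2032 mA.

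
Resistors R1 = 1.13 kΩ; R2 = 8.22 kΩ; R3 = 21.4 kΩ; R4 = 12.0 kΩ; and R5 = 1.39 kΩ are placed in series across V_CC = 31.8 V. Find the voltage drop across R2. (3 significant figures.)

Series total: ΣR = 1.13 + 8.22 + 21.4 + 12.0 + 1.39 = 44.14 kΩ.
V = V_CC · R/ΣR = 31.8 × 0.1862 = 5.922 V.

V ≈ 5.92 V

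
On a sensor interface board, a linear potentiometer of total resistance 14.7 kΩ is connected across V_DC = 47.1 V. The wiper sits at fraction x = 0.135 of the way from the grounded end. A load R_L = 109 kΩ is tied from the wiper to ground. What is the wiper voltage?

V_out ≈ 6.26 V

Lower segment x·R_p = 1.984 kΩ; upper segment (1−x)·R_p = 12.72 kΩ.
Lower segment in parallel with the load: 1.984 ‖ 109 = 1.949 kΩ.
Loaded-divider output: V_out = 47.1 × 0.1329 = 6.260 V.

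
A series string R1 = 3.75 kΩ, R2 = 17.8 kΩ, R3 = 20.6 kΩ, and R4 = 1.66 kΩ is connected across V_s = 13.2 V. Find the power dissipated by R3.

The common current is I = 13.2/43.81 = 0.3013 mA.
P = I²R = 0.09078 × 20.6 = 1.870 mW.

P ≈ 1.87 mW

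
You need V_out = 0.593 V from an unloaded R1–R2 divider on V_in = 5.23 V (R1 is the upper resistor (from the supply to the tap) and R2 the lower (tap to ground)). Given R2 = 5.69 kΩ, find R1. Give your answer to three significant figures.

The divider ratio is R2/(R1+R2) = 0.593/5.23 = 0.1134.
Rearranging, R1 = R2·(1−k)/k = 5.69 × 7.820 = 44.49 kΩ.

R1 ≈ 44.5 kΩ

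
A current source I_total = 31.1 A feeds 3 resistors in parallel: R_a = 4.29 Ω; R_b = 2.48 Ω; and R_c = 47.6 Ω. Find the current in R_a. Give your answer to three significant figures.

ΣG = 1/4.29 + 1/2.48 + 1/47.6 = 0.6573.
R_a takes the fraction G_k/ΣG = 0.2331/0.6573 = 0.3546, so I = 31.1 × 0.3546 = 11.03 A.

I ≈ 11.0 A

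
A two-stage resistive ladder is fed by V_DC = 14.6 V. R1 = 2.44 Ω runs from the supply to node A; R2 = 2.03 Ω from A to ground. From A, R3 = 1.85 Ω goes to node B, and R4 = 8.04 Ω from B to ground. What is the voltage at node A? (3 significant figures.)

V_A ≈ 5.96 V

The second stage (R3 + R4 = 9.890 Ω) loads node A in parallel with R2.
Effective lower resistance at A: R2 ‖ 9.890 = 1.684 Ω.
So V_A = 14.6 × 0.4084 = 5.962 V.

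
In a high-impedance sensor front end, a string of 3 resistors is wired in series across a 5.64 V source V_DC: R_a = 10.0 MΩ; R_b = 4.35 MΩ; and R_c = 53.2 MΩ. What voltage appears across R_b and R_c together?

Series total: ΣR = 10.0 + 4.35 + 53.2 = 67.55 MΩ.
R_{R_b..R_c} = 4.35 + 53.2 = 57.55 MΩ.
By the voltage-divider rule, V = 5.64 × 57.55/67.55 = 4.805 V.

V ≈ 4.81 V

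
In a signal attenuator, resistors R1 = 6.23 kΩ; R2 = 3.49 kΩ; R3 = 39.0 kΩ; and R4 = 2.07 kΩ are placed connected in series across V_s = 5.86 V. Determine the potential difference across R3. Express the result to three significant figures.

ΣR = 6.23 + 3.49 + 39.0 + 2.07 = 50.79 kΩ.
V = V_s · R/ΣR = 5.86 × 0.7679 = 4.500 V.

V ≈ 4.50 V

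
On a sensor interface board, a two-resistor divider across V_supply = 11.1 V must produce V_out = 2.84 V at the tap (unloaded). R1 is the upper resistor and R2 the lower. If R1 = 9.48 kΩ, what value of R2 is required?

R2 ≈ 3.26 kΩ

Required fraction k = V_out/V_supply = 0.2559.
R2 = R1 · 0.2559/(1 − 0.2559) = 3.259 kΩ.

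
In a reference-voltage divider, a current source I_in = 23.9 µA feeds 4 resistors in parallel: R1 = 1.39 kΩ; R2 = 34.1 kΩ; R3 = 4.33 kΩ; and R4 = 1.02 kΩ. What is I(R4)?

ΣG = 1/1.39 + 1/34.1 + 1/4.33 + 1/1.02 = 1.960.
R4 takes the fraction G_k/ΣG = 0.9804/1.960 = 0.5002, so I = 23.9 × 0.5002 = 11.95 µA.

I ≈ 12.0 µA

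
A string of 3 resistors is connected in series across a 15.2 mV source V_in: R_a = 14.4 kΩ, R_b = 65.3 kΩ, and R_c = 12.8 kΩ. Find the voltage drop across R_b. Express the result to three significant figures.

Series total: ΣR = 14.4 + 65.3 + 12.8 = 92.50 kΩ.
Voltage divider: V = V_in · (65.30 / 92.50) = 15.2 × 0.7059 = 10.73 mV.

V ≈ 10.7 mV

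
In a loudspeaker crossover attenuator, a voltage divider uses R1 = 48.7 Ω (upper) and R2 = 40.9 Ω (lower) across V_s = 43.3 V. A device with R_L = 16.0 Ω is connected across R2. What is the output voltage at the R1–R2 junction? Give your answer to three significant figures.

V_out ≈ 8.27 V

R2 ‖ R_L = (40.9 × 16.0)/(40.9 + 16.0) = 11.50 Ω.
Now apply the divider: V_out = 43.3 × 0.1910 = 8.272 V.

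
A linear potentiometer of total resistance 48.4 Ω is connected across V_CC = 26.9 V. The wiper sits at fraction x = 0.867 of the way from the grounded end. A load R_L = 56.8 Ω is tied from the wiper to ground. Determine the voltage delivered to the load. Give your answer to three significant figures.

V_out ≈ 21.2 V

Lower segment x·R_p = 41.96 Ω; upper segment (1−x)·R_p = 6.437 Ω.
R_L loads the lower segment: effective lower R = 24.13 Ω.
Loaded-divider output: V_out = 26.9 × 0.7894 = 21.24 V.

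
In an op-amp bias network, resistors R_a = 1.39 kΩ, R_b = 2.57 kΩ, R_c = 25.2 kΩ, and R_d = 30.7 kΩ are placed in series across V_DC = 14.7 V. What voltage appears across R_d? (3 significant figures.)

Total series resistance ΣR = 1.39 + 2.57 + 25.2 + 30.7 = 59.86 kΩ.
V = V_DC · R/ΣR = 14.7 × 0.5129 = 7.539 V.

V ≈ 7.54 V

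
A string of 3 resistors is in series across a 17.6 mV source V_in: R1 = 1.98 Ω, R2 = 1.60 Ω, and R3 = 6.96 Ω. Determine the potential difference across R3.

V ≈ 11.6 mV

ΣR = 1.98 + 1.60 + 6.96 = 10.54 Ω.
By the voltage-divider rule, V = 17.6 × 6.960/10.54 = 11.62 mV.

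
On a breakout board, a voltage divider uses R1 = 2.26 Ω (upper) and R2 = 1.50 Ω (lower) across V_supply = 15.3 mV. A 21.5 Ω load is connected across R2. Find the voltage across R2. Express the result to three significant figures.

V_out ≈ 5.86 mV

R2 ‖ R_L = (1.50 × 21.5)/(1.50 + 21.5) = 1.402 Ω.
Now apply the divider: V_out = 15.3 × 0.3829 = 5.858 mV.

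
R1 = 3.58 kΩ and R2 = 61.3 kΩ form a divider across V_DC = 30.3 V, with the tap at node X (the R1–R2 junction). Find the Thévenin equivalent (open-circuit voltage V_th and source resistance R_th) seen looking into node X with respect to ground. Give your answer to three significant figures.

V_th is the unloaded tap voltage: V_DC · R2/(R1+R2) = 30.3 × 0.9448 = 28.63 V.
With V_DC suppressed (replaced by a short), R_th = R1 ‖ R2 = (3.580 × 61.3)/(3.580 + 61.3) = 3.382 kΩ.

V_th ≈ 28.6 V, R_th ≈ 3.38 kΩ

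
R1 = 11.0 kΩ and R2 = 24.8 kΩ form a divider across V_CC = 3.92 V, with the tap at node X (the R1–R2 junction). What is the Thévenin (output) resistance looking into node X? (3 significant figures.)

R_th ≈ 7.62 kΩ

With V_CC suppressed (replaced by a short), R_th = R1 ‖ R2 = (11.00 × 24.8)/(11.00 + 24.8) = 7.620 kΩ.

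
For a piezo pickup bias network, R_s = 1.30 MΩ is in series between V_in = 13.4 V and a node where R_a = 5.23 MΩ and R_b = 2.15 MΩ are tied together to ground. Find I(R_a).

I ≈ 1.38 µA

Equivalent of the parallel group: R_p = 1.524 MΩ.
Node voltage V_A = V_in · R_p/(R_s + R_p) = 13.4 × 0.5396 = 7.231 V.
I(R_a) = V_A / R_a = 7.231/5.23 = 1.383 µA.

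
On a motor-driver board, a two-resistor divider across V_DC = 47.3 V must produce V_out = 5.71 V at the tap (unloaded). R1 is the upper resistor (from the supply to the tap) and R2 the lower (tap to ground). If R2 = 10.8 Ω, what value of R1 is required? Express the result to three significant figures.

The divider ratio is R2/(R1+R2) = 5.71/47.3 = 0.1207.
R1 = R2·(1/k − 1) = 10.8 × 7.284 = 78.66 Ω.

R1 ≈ 78.7 Ω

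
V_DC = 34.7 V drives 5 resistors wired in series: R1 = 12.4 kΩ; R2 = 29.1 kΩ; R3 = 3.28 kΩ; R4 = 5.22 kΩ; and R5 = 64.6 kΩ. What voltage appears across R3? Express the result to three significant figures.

Series total: ΣR = 12.4 + 29.1 + 3.28 + 5.22 + 64.6 = 114.6 kΩ.
By the voltage-divider rule, V = 34.7 × 3.280/114.6 = 0.9932 V.

V ≈ 0.993 V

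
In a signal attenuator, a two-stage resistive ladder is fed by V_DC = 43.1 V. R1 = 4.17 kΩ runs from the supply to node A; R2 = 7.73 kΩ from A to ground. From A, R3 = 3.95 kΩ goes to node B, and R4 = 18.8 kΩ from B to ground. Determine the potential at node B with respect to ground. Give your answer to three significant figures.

Looking into the second stage from A: R3 + R4 = 22.75 kΩ appears in parallel with R2.
R2 ‖ (R3+R4) = 5.770 kΩ.
So V_A = 43.1 × 0.5805 = 25.02 V.
Then the unloaded second divider: V_B = V_A × R4/(R3+R4) = 25.02 × 0.8264 = 20.67 V.

V_B ≈ 20.7 V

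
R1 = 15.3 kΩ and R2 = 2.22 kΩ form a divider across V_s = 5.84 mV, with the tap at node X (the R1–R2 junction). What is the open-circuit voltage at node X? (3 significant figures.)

V_th ≈ 0.740 mV

With X open, the divider is unloaded: V_th = 5.84 × 2.22/17.52 = 0.7400 mV.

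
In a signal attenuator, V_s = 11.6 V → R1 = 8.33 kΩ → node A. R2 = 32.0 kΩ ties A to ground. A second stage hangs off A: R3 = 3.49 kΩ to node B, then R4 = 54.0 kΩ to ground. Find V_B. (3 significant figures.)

The second stage (R3 + R4 = 57.49 kΩ) loads node A in parallel with R2.
Effective lower resistance at A: R2 ‖ 57.49 = 20.56 kΩ.
So V_A = 11.6 × 0.7116 = 8.255 V.
V_B = V_A × 0.9393 = 7.754 V.

V_B ≈ 7.75 V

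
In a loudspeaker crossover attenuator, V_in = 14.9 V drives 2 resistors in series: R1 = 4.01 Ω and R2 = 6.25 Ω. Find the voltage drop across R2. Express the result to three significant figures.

Series total: ΣR = 4.01 + 6.25 = 10.26 Ω.
V = V_in · R/ΣR = 14.9 × 0.6092 = 9.077 V.

V ≈ 9.08 V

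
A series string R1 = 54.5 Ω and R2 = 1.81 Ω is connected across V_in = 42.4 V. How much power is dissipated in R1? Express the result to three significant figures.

The common current is I = 42.4/56.31 = 0.7530 A.
P(R1) = I²·R1 = (0.7530)² × 54.5 = 30.90 W.

P ≈ 30.9 W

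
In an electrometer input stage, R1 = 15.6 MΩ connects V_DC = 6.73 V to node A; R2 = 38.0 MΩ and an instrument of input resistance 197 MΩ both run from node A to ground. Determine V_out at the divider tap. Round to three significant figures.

R2 ‖ R_L = (38.0 × 197)/(38.0 + 197) = 31.86 MΩ.
Then V_out = V_DC · R2'/(R1 + R2') = 6.73 × 31.86/47.46 = 4.518 V.
(Unloaded it would be 4.77 V; the load pulls it down.)

V_out ≈ 4.52 V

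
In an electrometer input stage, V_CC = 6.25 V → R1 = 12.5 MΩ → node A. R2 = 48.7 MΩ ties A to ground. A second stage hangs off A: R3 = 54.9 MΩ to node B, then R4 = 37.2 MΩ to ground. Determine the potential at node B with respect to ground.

V_B ≈ 1.81 V

Node A sees R2 in parallel with the series input of stage 2, R3 + R4 = 92.10 MΩ.
R2 ‖ (R3+R4) = 31.86 MΩ.
V_A = 6.25 × 31.86/(12.5 + 31.86) = 4.489 V.
Then the unloaded second divider: V_B = V_A × R4/(R3+R4) = 4.489 × 0.4039 = 1.813 V.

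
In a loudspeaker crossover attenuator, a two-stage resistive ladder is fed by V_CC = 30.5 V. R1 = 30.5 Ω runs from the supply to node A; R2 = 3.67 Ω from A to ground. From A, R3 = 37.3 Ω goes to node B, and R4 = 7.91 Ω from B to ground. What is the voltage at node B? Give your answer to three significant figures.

V_B ≈ 0.534 V

Node A sees R2 in parallel with the series input of stage 2, R3 + R4 = 45.21 Ω.
Effective lower resistance at A: R2 ‖ 45.21 = 3.394 Ω.
V_A = 30.5 × 3.394/(30.5 + 3.394) = 3.055 V.
Then the unloaded second divider: V_B = V_A × R4/(R3+R4) = 3.055 × 0.1750 = 0.5344 V.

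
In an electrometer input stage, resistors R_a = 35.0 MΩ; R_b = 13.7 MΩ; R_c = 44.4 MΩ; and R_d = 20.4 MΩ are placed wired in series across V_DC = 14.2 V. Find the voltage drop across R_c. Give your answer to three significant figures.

Series total: ΣR = 35.0 + 13.7 + 44.4 + 20.4 = 113.5 MΩ.
By the voltage-divider rule, V = 14.2 × 44.40/113.5 = 5.555 V.

V ≈ 5.55 V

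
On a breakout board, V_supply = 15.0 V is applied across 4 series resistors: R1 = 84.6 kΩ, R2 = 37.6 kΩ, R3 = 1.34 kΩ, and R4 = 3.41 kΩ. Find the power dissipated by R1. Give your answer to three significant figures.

P ≈ 1.18 mW

The common current is I = 15.0/127.0 = 0.1182 mA.
P = I²R = 0.01396 × 84.6 = 1.181 mW.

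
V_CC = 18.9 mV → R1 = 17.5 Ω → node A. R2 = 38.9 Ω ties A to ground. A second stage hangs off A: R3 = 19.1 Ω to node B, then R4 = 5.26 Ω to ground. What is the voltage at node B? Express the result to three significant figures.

V_B ≈ 1.88 mV

Node A sees R2 in parallel with the series input of stage 2, R3 + R4 = 24.36 Ω.
R2 ‖ (R3+R4) = 14.98 Ω.
So V_A = 18.9 × 0.4612 = 8.717 mV.
Stage 2 is unloaded, so V_B = V_A · R4/(R3+R4) = 8.717 × 5.26/24.36 = 1.882 mV.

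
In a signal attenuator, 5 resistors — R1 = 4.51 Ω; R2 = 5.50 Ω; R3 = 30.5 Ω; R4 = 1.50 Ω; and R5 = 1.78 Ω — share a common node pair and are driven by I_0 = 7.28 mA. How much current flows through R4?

I ≈ 2.92 mA

Total conductance ΣG = 1/4.51 + 1/5.50 + 1/30.5 + 1/1.50 + 1/1.78 = 1.665 (units of 1/Ω).
Current divider: I(R4) = I_0 · G_k/ΣG = 7.28 × (0.6667/1.665) = 7.28 × 0.4004 = 2.915 mA.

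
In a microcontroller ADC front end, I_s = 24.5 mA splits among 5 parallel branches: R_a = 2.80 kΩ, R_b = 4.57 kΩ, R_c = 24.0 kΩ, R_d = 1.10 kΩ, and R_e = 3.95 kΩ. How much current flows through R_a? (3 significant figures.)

I ≈ 4.92 mA

Conductances: ΣG = 1/2.80 + 1/4.57 + 1/24.0 + 1/1.10 + 1/3.95 = 1.780 (1/kΩ).
Current divider: I(R_a) = I_s · G_k/ΣG = 24.5 × (0.3571/1.780) = 24.5 × 0.2007 = 4.916 mA.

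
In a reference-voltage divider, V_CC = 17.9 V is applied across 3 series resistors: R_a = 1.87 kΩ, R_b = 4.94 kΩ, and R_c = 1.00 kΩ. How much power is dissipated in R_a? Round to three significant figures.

P ≈ 9.82 mW

ΣR = 7.810 kΩ → I = 17.9/7.810 = 2.292 mA.
V(R_a) = I·R = 4.286 V; P = V·I = 4.286 × 2.292 = 9.823 mW.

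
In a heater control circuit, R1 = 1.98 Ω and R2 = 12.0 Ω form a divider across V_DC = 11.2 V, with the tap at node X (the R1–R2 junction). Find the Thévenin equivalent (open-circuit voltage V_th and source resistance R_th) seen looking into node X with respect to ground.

Open-circuit (no load on X): V_th = V_DC · R2/(R1 + R2) = 11.2 × 12.0/(1.980 + 12.0) = 9.614 V.
Looking into X with the source shorted: R_th = R1·R2/(R1+R2) = 1.980 × 12.0/13.98 = 1.700 Ω.

V_th ≈ 9.61 V, R_th ≈ 1.70 Ω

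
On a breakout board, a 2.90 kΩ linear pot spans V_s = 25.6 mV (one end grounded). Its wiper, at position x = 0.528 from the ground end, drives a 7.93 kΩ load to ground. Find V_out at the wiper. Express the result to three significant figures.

Split the track: R_lower = x·R_p = 1.531 kΩ, R_upper = (1−x)·R_p = 1.369 kΩ.
Lower segment in parallel with the load: 1.531 ‖ 7.93 = 1.283 kΩ.
V_out = 25.6 × 1.283/(1.369 + 1.283) = 12.39 mV.
(Unloaded: V_out = x·V_s = 13.5 mV.)

V_out ≈ 12.4 mV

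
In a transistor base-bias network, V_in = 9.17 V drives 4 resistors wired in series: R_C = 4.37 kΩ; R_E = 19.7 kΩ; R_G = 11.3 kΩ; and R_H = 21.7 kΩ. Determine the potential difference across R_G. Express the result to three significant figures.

Total series resistance ΣR = 4.37 + 19.7 + 11.3 + 21.7 = 57.07 kΩ.
By the voltage-divider rule, V = 9.17 × 11.30/57.07 = 1.816 V.

V ≈ 1.82 V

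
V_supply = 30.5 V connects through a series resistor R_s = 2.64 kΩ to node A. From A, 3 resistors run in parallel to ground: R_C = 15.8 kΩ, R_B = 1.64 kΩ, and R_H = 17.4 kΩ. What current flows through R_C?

Combine the parallel branches: R_p = (1/15.8 + 1/1.64 + 1/17.4)⁻¹ = 1.369 kΩ.
V_A = 30.5 × 1.369/4.009 = 10.41 V.
Branch current I = V_A/R_C = 10.41/15.8 = 0.6592 mA.
(Equivalently: I_total = 7.608 mA, then current-divider fraction G_k/ΣG = 0.08664.)

I ≈ 0.659 mA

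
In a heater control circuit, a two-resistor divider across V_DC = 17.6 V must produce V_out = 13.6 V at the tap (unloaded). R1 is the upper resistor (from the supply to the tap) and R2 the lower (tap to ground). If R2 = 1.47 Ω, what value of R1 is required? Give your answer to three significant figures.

R1 ≈ 0.432 Ω

The divider ratio is R2/(R1+R2) = 13.6/17.6 = 0.7727.
R1 = R2·(1/k − 1) = 1.47 × 0.2941 = 0.4324 Ω.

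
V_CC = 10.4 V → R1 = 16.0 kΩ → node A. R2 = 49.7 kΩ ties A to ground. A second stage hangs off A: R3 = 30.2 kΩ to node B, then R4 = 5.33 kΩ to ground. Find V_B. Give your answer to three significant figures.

V_B ≈ 0.880 V

The second stage (R3 + R4 = 35.53 kΩ) loads node A in parallel with R2.
Effective lower resistance at A: R2 ‖ 35.53 = 20.72 kΩ.
First divider: V_A = V_CC · 20.72/(16.0 + 20.72) = 5.868 V.
V_B = V_A × 0.1500 = 0.8803 V.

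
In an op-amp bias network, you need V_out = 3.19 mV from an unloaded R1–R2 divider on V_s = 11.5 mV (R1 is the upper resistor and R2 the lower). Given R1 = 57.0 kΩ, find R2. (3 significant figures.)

R2 ≈ 21.9 kΩ

V_out/V_s = R2/(R1+R2) = 0.2774.
Rearranging, R2 = R1·k/(1−k) = 57.0 × 0.3839 = 21.88 kΩ.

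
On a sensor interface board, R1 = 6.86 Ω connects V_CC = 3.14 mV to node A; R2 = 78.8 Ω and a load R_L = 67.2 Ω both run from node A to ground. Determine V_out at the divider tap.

The load sits in parallel with R2, giving an effective lower resistance R2' = R2·R_L/(R2+R_L) = 36.27 Ω.
Voltage divider with the loaded lower leg: V_out = 3.14 × 36.27/(6.86 + 36.27) = 3.14 × 0.8409 = 2.641 mV.

V_out ≈ 2.64 mV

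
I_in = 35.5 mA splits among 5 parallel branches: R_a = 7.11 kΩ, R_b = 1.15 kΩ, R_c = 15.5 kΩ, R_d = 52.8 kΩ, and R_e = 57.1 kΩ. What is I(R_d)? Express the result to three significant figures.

Conductances: ΣG = 1/7.11 + 1/1.15 + 1/15.5 + 1/52.8 + 1/57.1 = 1.111 (1/kΩ).
R_d takes the fraction G_k/ΣG = 0.01894/1.111 = 0.01704, so I = 35.5 × 0.01704 = 0.6051 mA.

I ≈ 0.605 mA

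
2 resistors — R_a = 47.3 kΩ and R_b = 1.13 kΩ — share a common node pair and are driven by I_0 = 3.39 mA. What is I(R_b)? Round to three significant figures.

I ≈ 3.31 mA

For two parallel branches, I_k = I_0 · (other R)/(sum of R).
So I = 3.39 × 47.3/48.43 = 3.311 mA.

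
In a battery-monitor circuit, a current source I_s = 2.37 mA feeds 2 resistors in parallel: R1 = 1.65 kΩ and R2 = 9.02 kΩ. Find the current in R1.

With just two branches, the current splits inversely with resistance.
So I = 2.37 × 9.02/10.67 = 2.004 mA.

I ≈ 2.00 mA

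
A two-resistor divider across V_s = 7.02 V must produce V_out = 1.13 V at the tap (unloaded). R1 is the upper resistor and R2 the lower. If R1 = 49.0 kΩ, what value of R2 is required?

R2 ≈ 9.40 kΩ

The divider ratio is R2/(R1+R2) = 1.13/7.02 = 0.1610.
So R2 = R1 · V_out/(V_s − V_out) = 49.0 × 1.13/(7.02 − 1.13) = 49.0 × 0.1919 = 9.401 kΩ.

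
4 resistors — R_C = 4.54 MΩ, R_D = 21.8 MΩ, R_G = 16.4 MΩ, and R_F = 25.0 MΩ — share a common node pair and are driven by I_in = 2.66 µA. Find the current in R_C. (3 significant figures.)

I ≈ 1.60 µA

ΣG = 1/4.54 + 1/21.8 + 1/16.4 + 1/25.0 = 0.3671.
Current divider: I(R_C) = I_in · G_k/ΣG = 2.66 × (0.2203/0.3671) = 2.66 × 0.6000 = 1.596 µA.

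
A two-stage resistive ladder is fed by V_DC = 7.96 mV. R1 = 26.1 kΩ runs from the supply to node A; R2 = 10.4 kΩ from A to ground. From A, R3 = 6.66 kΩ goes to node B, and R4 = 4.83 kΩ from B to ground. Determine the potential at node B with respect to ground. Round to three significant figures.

Looking into the second stage from A: R3 + R4 = 11.49 kΩ appears in parallel with R2.
R2 ‖ (R3+R4) = 5.459 kΩ.
So V_A = 7.96 × 0.1730 = 1.377 mV.
Stage 2 is unloaded, so V_B = V_A · R4/(R3+R4) = 1.377 × 4.83/11.49 = 0.5788 mV.

V_B ≈ 0.579 mV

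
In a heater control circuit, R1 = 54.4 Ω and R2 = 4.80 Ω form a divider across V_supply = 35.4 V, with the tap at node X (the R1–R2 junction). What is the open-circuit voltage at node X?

V_th is the unloaded tap voltage: V_supply · R2/(R1+R2) = 35.4 × 0.08108 = 2.870 V.

V_th ≈ 2.87 V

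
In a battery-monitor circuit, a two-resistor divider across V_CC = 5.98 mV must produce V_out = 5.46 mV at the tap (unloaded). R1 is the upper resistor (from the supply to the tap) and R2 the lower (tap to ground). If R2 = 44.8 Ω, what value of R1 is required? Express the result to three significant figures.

R1 ≈ 4.27 Ω

Required fraction k = V_out/V_CC = 0.9130.
R1 = R2·(1/k − 1) = 44.8 × 0.09524 = 4.267 Ω.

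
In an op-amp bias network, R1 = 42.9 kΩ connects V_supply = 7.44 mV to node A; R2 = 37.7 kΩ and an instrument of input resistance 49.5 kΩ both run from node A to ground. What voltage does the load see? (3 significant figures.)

The load sits in parallel with R2, giving an effective lower resistance R2' = R2·R_L/(R2+R_L) = 21.40 kΩ.
Then V_out = V_supply · R2'/(R1 + R2') = 7.44 × 21.40/64.30 = 2.476 mV.
(Unloaded it would be 3.48 mV; the load pulls it down.)

V_out ≈ 2.48 mV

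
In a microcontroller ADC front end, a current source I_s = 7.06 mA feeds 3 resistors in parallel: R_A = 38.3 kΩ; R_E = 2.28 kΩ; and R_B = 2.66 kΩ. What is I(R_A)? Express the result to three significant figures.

Total conductance ΣG = 1/38.3 + 1/2.28 + 1/2.66 = 0.8406 (units of 1/kΩ).
R_A takes the fraction G_k/ΣG = 0.02611/0.8406 = 0.03106, so I = 7.06 × 0.03106 = 0.2193 mA.

I ≈ 0.219 mA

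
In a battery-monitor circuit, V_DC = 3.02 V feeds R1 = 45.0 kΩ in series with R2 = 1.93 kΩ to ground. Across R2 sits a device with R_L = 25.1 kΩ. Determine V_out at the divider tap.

First combine the lower leg with the load: R2 ‖ R_L = 1.792 kΩ.
Now apply the divider: V_out = 3.02 × 0.03830 = 0.1157 V.
(Unloaded it would be 0.124 V; the load pulls it down.)

V_out ≈ 0.116 V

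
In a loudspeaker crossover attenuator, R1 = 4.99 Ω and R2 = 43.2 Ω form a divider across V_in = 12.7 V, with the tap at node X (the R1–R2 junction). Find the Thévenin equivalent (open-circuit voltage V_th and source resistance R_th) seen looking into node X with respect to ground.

V_th ≈ 11.4 V, R_th ≈ 4.47 Ω

Open-circuit (no load on X): V_th = V_in · R2/(R1 + R2) = 12.7 × 43.2/(4.990 + 43.2) = 11.38 V.
Looking into X with the source shorted: R_th = R1·R2/(R1+R2) = 4.990 × 43.2/48.19 = 4.473 Ω.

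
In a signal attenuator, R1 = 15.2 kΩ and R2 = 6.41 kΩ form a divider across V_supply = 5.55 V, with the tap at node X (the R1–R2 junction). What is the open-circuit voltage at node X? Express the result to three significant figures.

V_th ≈ 1.65 V

With X open, the divider is unloaded: V_th = 5.55 × 6.41/21.61 = 1.646 V.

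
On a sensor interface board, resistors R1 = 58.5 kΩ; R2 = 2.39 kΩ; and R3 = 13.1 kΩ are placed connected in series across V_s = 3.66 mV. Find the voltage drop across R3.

V ≈ 0.648 mV

Total series resistance ΣR = 58.5 + 2.39 + 13.1 = 73.99 kΩ.
Voltage divider: V = V_s · (13.10 / 73.99) = 3.66 × 0.1771 = 0.6480 mV.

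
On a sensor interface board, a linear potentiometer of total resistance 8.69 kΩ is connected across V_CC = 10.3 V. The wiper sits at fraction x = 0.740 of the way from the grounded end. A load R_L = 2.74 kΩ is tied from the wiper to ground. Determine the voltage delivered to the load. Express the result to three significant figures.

Lower segment x·R_p = 6.431 kΩ; upper segment (1−x)·R_p = 2.259 kΩ.
R_L loads the lower segment: effective lower R = 1.921 kΩ.
V_out = 10.3 × 1.921/(2.259 + 1.921) = 4.734 V.

V_out ≈ 4.73 V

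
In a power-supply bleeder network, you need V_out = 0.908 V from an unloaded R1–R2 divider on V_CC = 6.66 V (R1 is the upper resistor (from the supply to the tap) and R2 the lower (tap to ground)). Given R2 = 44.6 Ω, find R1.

The divider ratio is R2/(R1+R2) = 0.908/6.66 = 0.1363.
So R1 = R2 · (V_CC/V_out − 1) = 44.6 × (6.66/0.908 − 1) = 44.6 × 6.335 = 282.5 Ω.

R1 ≈ 283 Ω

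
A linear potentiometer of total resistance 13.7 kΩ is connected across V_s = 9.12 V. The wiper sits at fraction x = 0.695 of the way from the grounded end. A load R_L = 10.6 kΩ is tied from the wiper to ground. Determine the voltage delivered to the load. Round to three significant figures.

V_out ≈ 4.98 V

Split the track: R_lower = x·R_p = 9.521 kΩ, R_upper = (1−x)·R_p = 4.179 kΩ.
R_L loads the lower segment: effective lower R = 5.016 kΩ.
Loaded-divider output: V_out = 9.12 × 0.5455 = 4.975 V.
(Unloaded: V_out = x·V_s = 6.34 V.)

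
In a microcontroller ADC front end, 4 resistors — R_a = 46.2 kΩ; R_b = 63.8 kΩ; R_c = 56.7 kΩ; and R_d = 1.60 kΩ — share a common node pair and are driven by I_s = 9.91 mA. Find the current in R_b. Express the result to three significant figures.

I ≈ 0.228 mA

Conductances: ΣG = 1/46.2 + 1/63.8 + 1/56.7 + 1/1.60 = 0.6800 (1/kΩ).
Current divider: I(R_b) = I_s · G_k/ΣG = 9.91 × (0.01567/0.6800) = 9.91 × 0.02305 = 0.2284 mA.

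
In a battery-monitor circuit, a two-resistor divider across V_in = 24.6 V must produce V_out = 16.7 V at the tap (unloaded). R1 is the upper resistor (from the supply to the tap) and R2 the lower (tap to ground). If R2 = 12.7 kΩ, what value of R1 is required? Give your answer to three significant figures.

R1 ≈ 6.01 kΩ

V_out/V_in = R2/(R1+R2) = 0.6789.
R1 = R2·(1/k − 1) = 12.7 × 0.4731 = 6.008 kΩ.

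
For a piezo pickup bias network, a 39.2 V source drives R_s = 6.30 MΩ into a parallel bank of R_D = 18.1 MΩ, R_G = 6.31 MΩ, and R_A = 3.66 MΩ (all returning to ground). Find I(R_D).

I ≈ 0.532 µA

Equivalent of the parallel group: R_p = 2.054 MΩ.
V_A = 39.2 × 2.054/8.354 = 9.637 V.
Branch current I = V_A/R_D = 9.637/18.1 = 0.5324 µA.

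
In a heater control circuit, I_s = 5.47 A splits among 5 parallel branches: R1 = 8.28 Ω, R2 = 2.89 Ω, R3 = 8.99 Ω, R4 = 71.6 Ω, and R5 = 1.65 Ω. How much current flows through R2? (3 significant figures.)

ΣG = 1/8.28 + 1/2.89 + 1/8.99 + 1/71.6 + 1/1.65 = 1.198.
Current divider: I(R2) = I_s · G_k/ΣG = 5.47 × (0.3460/1.198) = 5.47 × 0.2888 = 1.580 A.

I ≈ 1.58 A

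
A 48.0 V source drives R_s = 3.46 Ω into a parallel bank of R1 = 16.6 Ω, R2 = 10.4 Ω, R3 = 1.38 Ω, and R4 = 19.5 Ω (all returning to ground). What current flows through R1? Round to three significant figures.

Parallel bank: R_p = 1/(1/16.6 + 1/10.4 + 1/1.38 + 1/19.5) = 1.073 Ω.
V_A by voltage divider: V_A = 48.0 × 1.073/(3.46 + 1.073) = 11.36 V.
Branch current I = V_A/R1 = 11.36/16.6 = 0.6843 A.

I ≈ 0.684 A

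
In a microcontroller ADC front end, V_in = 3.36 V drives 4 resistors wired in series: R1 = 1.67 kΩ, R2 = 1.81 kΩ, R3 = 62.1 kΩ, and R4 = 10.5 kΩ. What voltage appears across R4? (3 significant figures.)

V ≈ 0.464 V

Series total: ΣR = 1.67 + 1.81 + 62.1 + 10.5 = 76.08 kΩ.
Voltage divider: V = V_in · (10.50 / 76.08) = 3.36 × 0.1380 = 0.4637 V.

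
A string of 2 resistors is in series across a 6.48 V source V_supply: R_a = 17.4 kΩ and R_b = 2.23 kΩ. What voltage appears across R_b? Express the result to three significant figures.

V ≈ 0.736 V

Series total: ΣR = 17.4 + 2.23 = 19.63 kΩ.
V = V_supply · R/ΣR = 6.48 × 0.1136 = 0.7361 V.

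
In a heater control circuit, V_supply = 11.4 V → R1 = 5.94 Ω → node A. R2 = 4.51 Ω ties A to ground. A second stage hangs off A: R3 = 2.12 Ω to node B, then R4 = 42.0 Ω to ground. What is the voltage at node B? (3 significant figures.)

The second stage (R3 + R4 = 44.12 Ω) loads node A in parallel with R2.
R2 ‖ (R3+R4) = 4.092 Ω.
V_A = 11.4 × 4.092/(5.94 + 4.092) = 4.650 V.
V_B = V_A × 0.9519 = 4.426 V.

V_B ≈ 4.43 V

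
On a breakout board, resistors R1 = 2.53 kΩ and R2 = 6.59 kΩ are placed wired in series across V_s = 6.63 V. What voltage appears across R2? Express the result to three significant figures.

V ≈ 4.79 V

ΣR = 2.53 + 6.59 = 9.120 kΩ.
Voltage divider: V = V_s · (6.590 / 9.120) = 6.63 × 0.7226 = 4.791 V.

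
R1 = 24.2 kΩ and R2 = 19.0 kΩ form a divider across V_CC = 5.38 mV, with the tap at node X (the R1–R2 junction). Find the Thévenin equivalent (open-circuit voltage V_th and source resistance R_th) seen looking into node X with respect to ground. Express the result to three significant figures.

V_th ≈ 2.37 mV, R_th ≈ 10.6 kΩ

With X open, the divider is unloaded: V_th = 5.38 × 19.0/43.20 = 2.366 mV.
Looking into X with the source shorted: R_th = R1·R2/(R1+R2) = 24.20 × 19.0/43.20 = 10.64 kΩ.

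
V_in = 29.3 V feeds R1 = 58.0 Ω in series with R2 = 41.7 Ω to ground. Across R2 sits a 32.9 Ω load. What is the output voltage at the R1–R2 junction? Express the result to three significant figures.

First combine the lower leg with the load: R2 ‖ R_L = 18.39 Ω.
Now apply the divider: V_out = 29.3 × 0.2407 = 7.054 V.

V_out ≈ 7.05 V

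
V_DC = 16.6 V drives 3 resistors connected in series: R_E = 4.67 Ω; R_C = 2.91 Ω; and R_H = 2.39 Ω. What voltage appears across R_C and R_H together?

Series total: ΣR = 4.67 + 2.91 + 2.39 = 9.970 Ω.
R_{R_C..R_H} = 2.91 + 2.39 = 5.300 Ω.
By the voltage-divider rule, V = 16.6 × 5.300/9.970 = 8.824 V.

V ≈ 8.82 V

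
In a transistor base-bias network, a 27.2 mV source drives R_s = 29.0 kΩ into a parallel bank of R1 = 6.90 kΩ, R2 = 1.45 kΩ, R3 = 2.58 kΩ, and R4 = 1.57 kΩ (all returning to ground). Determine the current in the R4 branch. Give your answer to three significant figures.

Combine the parallel branches: R_p = (1/6.90 + 1/1.45 + 1/2.58 + 1/1.57)⁻¹ = 0.5379 kΩ.
V_A by voltage divider: V_A = 27.2 × 0.5379/(29.0 + 0.5379) = 0.4953 mV.
I(R4) = V_A / R4 = 0.4953/1.57 = 0.3155 µA.

I ≈ 0.315 µA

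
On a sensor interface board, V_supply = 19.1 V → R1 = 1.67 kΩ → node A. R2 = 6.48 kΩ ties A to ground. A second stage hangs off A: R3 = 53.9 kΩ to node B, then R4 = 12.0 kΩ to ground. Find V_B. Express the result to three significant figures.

Looking into the second stage from A: R3 + R4 = 65.90 kΩ appears in parallel with R2.
R2 ‖ (R3+R4) = 5.900 kΩ.
V_A = 19.1 × 5.900/(1.67 + 5.900) = 14.89 V.
Stage 2 is unloaded, so V_B = V_A · R4/(R3+R4) = 14.89 × 12.0/65.90 = 2.711 V.

V_B ≈ 2.71 V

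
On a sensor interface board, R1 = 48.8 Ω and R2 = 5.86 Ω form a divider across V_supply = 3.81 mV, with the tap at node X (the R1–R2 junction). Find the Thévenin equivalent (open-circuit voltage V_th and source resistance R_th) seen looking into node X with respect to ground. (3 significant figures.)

V_th ≈ 0.408 mV, R_th ≈ 5.23 Ω

V_th is the unloaded tap voltage: V_supply · R2/(R1+R2) = 3.81 × 0.1072 = 0.4085 mV.
Zeroing V_supply shorts the top of R1 to ground, so R_th = R1 ‖ R2 = 5.232 Ω.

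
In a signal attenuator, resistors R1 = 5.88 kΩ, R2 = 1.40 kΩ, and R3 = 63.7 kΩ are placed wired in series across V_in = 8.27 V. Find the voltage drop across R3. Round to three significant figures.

Series total: ΣR = 5.88 + 1.40 + 63.7 = 70.98 kΩ.
Voltage divider: V = V_in · (63.70 / 70.98) = 8.27 × 0.8974 = 7.422 V.

V ≈ 7.42 V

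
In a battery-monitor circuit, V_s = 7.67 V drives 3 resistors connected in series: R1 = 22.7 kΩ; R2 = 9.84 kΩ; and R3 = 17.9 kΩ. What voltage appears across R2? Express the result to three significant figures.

V ≈ 1.50 V

Total series resistance ΣR = 22.7 + 9.84 + 17.9 = 50.44 kΩ.
By the voltage-divider rule, V = 7.67 × 9.840/50.44 = 1.496 V.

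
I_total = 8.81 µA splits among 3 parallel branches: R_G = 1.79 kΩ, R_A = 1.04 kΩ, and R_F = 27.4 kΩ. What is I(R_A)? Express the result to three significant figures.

I ≈ 5.44 µA

Conductances: ΣG = 1/1.79 + 1/1.04 + 1/27.4 = 1.557 (1/kΩ).
R_A takes the fraction G_k/ΣG = 0.9615/1.557 = 0.6177, so I = 8.81 × 0.6177 = 5.442 µA.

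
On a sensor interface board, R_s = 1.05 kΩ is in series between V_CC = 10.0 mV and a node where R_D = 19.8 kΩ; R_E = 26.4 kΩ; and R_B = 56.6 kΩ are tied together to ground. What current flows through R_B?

Combine the parallel branches: R_p = (1/19.8 + 1/26.4 + 1/56.6)⁻¹ = 9.429 kΩ.
Node voltage V_A = V_CC · R_p/(R_s + R_p) = 10.0 × 0.8998 = 8.998 mV.
Branch current I = V_A/R_B = 8.998/56.6 = 0.1590 µA.

I ≈ 0.159 µA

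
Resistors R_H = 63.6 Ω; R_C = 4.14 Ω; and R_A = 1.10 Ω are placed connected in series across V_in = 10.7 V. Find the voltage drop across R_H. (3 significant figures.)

V ≈ 9.89 V

Series total: ΣR = 63.6 + 4.14 + 1.10 = 68.84 Ω.
V = V_in · R/ΣR = 10.7 × 0.9239 = 9.886 V.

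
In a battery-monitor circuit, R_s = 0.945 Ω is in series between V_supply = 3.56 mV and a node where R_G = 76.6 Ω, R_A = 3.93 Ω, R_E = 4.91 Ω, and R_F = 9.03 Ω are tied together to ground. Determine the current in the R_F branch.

Parallel bank: R_p = 1/(1/76.6 + 1/3.93 + 1/4.91 + 1/9.03) = 1.718 Ω.
V_A by voltage divider: V_A = 3.56 × 1.718/(0.945 + 1.718) = 2.297 mV.
I(R_F) = V_A / R_F = 2.297/9.03 = 0.2544 mA.

I ≈ 0.254 mA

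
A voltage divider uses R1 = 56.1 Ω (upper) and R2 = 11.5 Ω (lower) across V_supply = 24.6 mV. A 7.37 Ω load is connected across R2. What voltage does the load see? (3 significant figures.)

V_out ≈ 1.82 mV

The load sits in parallel with R2, giving an effective lower resistance R2' = R2·R_L/(R2+R_L) = 4.492 Ω.
Now apply the divider: V_out = 24.6 × 0.07413 = 1.824 mV.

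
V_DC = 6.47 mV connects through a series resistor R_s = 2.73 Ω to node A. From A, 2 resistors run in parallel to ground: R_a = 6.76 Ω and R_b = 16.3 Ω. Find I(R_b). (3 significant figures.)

Equivalent of the parallel group: R_p = 4.778 Ω.
V_A by voltage divider: V_A = 6.47 × 4.778/(2.73 + 4.778) = 4.118 mV.
I(R_b) = V_A / R_b = 4.118/16.3 = 0.2526 mA.

I ≈ 0.253 mA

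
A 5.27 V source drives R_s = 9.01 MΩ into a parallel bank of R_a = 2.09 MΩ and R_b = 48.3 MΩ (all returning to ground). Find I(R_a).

I ≈ 0.459 µA

Combine the parallel branches: R_p = (1/2.09 + 1/48.3)⁻¹ = 2.003 MΩ.
V_A by voltage divider: V_A = 5.27 × 2.003/(9.01 + 2.003) = 0.9586 V.
Branch current I = V_A/R_a = 0.9586/2.09 = 0.4587 µA.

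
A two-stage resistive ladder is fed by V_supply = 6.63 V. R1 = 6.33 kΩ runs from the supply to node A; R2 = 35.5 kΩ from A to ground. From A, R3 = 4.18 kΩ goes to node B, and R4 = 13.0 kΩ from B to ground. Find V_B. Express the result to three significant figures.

Node A sees R2 in parallel with the series input of stage 2, R3 + R4 = 17.18 kΩ.
Effective lower resistance at A: R2 ‖ 17.18 = 11.58 kΩ.
V_A = 6.63 × 11.58/(6.33 + 11.58) = 4.286 V.
Stage 2 is unloaded, so V_B = V_A · R4/(R3+R4) = 4.286 × 13.0/17.18 = 3.243 V.

V_B ≈ 3.24 V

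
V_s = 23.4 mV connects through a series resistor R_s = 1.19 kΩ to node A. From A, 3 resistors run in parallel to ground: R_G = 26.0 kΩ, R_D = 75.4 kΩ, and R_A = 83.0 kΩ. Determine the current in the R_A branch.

Combine the parallel branches: R_p = (1/26.0 + 1/75.4 + 1/83.0)⁻¹ = 15.68 kΩ.
V_A by voltage divider: V_A = 23.4 × 15.68/(1.19 + 15.68) = 21.75 mV.
I(R_A) = V_A / R_A = 21.75/83.0 = 0.2620 µA.
(Equivalently: I_total = 1.387 µA, then current-divider fraction G_k/ΣG = 0.1889.)

I ≈ 0.262 µA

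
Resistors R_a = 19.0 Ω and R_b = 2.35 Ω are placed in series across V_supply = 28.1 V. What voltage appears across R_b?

V ≈ 3.09 V

Series total: ΣR = 19.0 + 2.35 = 21.35 Ω.
By the voltage-divider rule, V = 28.1 × 2.350/21.35 = 3.093 V.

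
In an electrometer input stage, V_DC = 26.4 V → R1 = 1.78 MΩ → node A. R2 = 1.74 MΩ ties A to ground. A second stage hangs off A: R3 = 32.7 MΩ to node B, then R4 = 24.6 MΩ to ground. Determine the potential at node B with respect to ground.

Node A sees R2 in parallel with the series input of stage 2, R3 + R4 = 57.30 MΩ.
Effective lower resistance at A: R2 ‖ 57.30 = 1.689 MΩ.
First divider: V_A = V_DC · 1.689/(1.78 + 1.689) = 12.85 V.
Then the unloaded second divider: V_B = V_A × R4/(R3+R4) = 12.85 × 0.4293 = 5.518 V.

V_B ≈ 5.52 V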